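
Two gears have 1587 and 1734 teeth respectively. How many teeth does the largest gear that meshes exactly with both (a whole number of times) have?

Euclid: 1734 = 1·1587 + 147; 1587 = 10·147 + 117; 147 = 1·117 + 30; 117 = 3·30 + 27; 30 = 1·27 + 3; 27 = 9·3 + 0. Last nonzero remainder: 3.

3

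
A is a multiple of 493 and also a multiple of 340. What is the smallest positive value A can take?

gcd first: 493 = 1·340 + 153; 340 = 2·153 + 34; 153 = 4·34 + 17; 34 = 2·17 + 0 → gcd = 17
lcm = 493·340/gcd = 167620/17 = 9860

9860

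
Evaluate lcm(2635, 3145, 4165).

4777255

2635 = 5 · 17 · 31; 3145 = 5 · 17 · 37; 4165 = 5 · 7² · 17
lcm takes max exponent of each prime: 5 · 7² · 17 · 31 · 37 = 4777255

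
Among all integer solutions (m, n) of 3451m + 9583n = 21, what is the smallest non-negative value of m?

Reduce mod 9583: 3451m ≡ 21 (mod 9583). With g = gcd(3451, 9583) = 7 dividing 21, divide through: 493m ≡ 3 (mod 1369).
Since gcd(493, 1369) = 1, m ≡ 3·(493)⁻¹ ≡ 361 (mod 1369). Smallest non-negative: 361.

361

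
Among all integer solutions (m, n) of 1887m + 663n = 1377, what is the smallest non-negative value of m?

6

Euclid: 1887 = 2·663 + 561; 663 = 1·561 + 102; 561 = 5·102 + 51; 102 = 2·51 + 0 → gcd = 51; 1377 = 51·27.
Back-substitution yields 1887·(6) + 663·(-17) = 51, so one solution is m = 6·27 = 162, n = -17·27 = -459.
Solutions in m differ by 663/51 = 13; the one in [0, 13) is 162 mod 13 = 6.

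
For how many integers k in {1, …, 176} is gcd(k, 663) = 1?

Prime factors of 663: 3, 13, 17. Count integers ≤ 176 divisible by none of them.
By inclusion–exclusion: 176 − ⌊176/3⌋ − ⌊176/13⌋ − ⌊176/17⌋ + ⌊176/39⌋ + ⌊176/51⌋ + ⌊176/221⌋ − ⌊176/663⌋ = 102.

102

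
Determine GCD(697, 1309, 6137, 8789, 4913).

697 = 17 · 41; 1309 = 7 · 11 · 17; 6137 = 17 · 19²; 8789 = 11 · 17 · 47; 4913 = 17³
gcd takes min exponent of each prime: 17 = 17

17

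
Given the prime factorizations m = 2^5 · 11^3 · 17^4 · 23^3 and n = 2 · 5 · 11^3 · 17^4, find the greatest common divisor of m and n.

222332902

min exponent per shared prime: 2 · 11^3 · 17^4 = 222332902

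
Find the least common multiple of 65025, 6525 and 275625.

2310013125

65025 = 3² · 5² · 17²; 6525 = 3² · 5² · 29; 275625 = 3² · 5⁴ · 7²
lcm takes max exponent of each prime: 3² · 5⁴ · 7² · 17² · 29 = 2310013125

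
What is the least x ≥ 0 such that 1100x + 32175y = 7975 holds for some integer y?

Euclid: 32175 = 29·1100 + 275; 1100 = 4·275 + 0 → gcd = 275; 7975 = 275·29.
Back-substitution yields 1100·(-29) + 32175·(1) = 275, so one solution is x = -29·29 = -841, y = 1·29 = 29.
Solutions in x differ by 32175/275 = 117; the one in [0, 117) is -841 mod 117 = 95.

95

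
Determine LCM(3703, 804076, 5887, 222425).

11366698134346100

3703 = 7 · 23²; 804076 = 2² · 7 · 13 · 47²; 5887 = 7 · 29²; 222425 = 5² · 7 · 31 · 41
lcm takes max exponent of each prime: 2² · 5² · 7 · 13 · 23² · 29² · 31 · 41 · 47² = 11366698134346100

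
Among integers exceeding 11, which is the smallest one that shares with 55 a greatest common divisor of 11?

Multiples of 11 above 11: 11·2, 11·3, … . Need the cofactor coprime to 55/11 = 5.
Checking s = 2, 3, … the first with gcd(s, 5) = 1 is s = 2, giving 22.

22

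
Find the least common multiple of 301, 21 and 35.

4515

301 = 7 · 43; 21 = 3 · 7; 35 = 5 · 7
lcm takes max exponent of each prime: 3 · 5 · 7 · 43 = 4515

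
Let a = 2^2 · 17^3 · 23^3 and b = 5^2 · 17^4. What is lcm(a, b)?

max exponent per prime: 2^2 · 5^2 · 17^4 · 23^3 = 101620000700

101620000700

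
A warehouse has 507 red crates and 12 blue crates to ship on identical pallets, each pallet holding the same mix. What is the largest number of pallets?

3

Euclid: 507 = 42·12 + 3; 12 = 4·3 + 0. Last nonzero remainder: 3.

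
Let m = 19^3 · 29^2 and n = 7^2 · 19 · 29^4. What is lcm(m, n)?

max exponent per prime: 7^2 · 19^3 · 29^4 = 237710778571

237710778571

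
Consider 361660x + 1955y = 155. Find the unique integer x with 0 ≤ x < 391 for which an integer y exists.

Euclid: 361660 = 184·1955 + 1940; 1955 = 1·1940 + 15; 1940 = 129·15 + 5; 15 = 3·5 + 0 → gcd = 5; 155 = 5·31.
Back-substitution yields 361660·(130) + 1955·(-24049) = 5, so one solution is x = 130·31 = 4030, y = -24049·31 = -745519.
Solutions in x differ by 1955/5 = 391; the one in [0, 391) is 4030 mod 391 = 120.

120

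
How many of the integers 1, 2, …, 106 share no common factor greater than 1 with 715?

70

715 = 5·11·13. Inclusion–exclusion on these primes:
106 − ⌊106/5⌋ − ⌊106/11⌋ − ⌊106/13⌋ + ⌊106/55⌋ + ⌊106/65⌋ + ⌊106/143⌋ − ⌊106/715⌋ = 70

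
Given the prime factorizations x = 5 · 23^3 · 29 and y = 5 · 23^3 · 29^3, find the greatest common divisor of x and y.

min exponent per shared prime: 5 · 23^3 · 29 = 1764215

1764215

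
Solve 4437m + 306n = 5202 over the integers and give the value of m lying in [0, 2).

0

Euclid: 4437 = 14·306 + 153; 306 = 2·153 + 0 → gcd = 153; 5202 = 153·34.
Back-substitution yields 4437·(1) + 306·(-14) = 153, so one solution is m = 1·34 = 34, n = -14·34 = -476.
Solutions in m differ by 306/153 = 2; the one in [0, 2) is 34 mod 2 = 0.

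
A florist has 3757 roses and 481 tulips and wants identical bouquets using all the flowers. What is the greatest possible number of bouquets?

13

3757 = 13 · 17²
481 = 13 · 37
Common: 13 = 13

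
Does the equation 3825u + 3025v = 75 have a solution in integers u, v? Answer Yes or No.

Yes

By Bézout, 3825u + 3025v = 75 has integer solutions iff gcd(3825, 3025) | 75.
Euclid: 3825 = 1·3025 + 800; 3025 = 3·800 + 625; 800 = 1·625 + 175; 625 = 3·175 + 100; 175 = 1·100 + 75; 100 = 1·75 + 25; 75 = 3·25 + 0. gcd = 25; 75 mod 25 = 0. Yes.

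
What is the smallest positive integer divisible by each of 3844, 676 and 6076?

lcm(3844, 676) = 3844·676/gcd = 2598544/4 = 649636
lcm(649636, 6076) = 649636·6076/gcd = 3947188336/124 = 31832164

31832164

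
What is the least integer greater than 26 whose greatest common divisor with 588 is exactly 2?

34

gcd(t, 588) = 2 forces 2 | t; write t = 2s. Then gcd(2s, 2·294) = 2·gcd(s, 294), so need gcd(s, 294) = 1.
2s > 26 gives s ≥ 14. The least s ≥ 14 coprime to 294 is 17, so t = 2·17 = 34.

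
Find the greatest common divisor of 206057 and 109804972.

289

Euclid: 109804972 = 532·206057 + 182648; 206057 = 1·182648 + 23409; 182648 = 7·23409 + 18785; 23409 = 1·18785 + 4624; 18785 = 4·4624 + 289; 4624 = 16·289 + 0. Last nonzero remainder: 289.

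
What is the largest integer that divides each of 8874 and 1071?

153

Euclid: 8874 = 8·1071 + 306; 1071 = 3·306 + 153; 306 = 2·153 + 0. Last nonzero remainder: 153.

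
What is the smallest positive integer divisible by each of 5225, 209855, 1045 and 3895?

473223025

lcm(5225, 209855) = 5225·209855/gcd = 1096492375/95 = 11542025
lcm(11542025, 1045) = 11542025·1045/gcd = 12061416125/1045 = 11542025
lcm(11542025, 3895) = 11542025·3895/gcd = 44956187375/95 = 473223025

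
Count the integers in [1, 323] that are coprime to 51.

203

Prime factors of 51: 3, 17. Count integers ≤ 323 divisible by none of them.
By inclusion–exclusion: 323 − ⌊323/3⌋ − ⌊323/17⌋ + ⌊323/51⌋ = 203.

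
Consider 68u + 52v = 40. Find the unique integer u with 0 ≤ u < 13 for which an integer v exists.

gcd(68, 52) = 4 (Euclid: 68 = 1·52 + 16; 52 = 3·16 + 4; 16 = 4·4 + 0), and 4 | 40.
Extended Euclid: 68·(-3) + 52·(4) = 4. Scale by 10: u₀ = -30.
General solution u = u₀ + 13t; reducing mod 13 gives u = 9 (and v = -11).

9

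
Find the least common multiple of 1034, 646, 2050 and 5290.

1034 = 2 · 11 · 47; 646 = 2 · 17 · 19; 2050 = 2 · 5² · 41; 5290 = 2 · 5 · 23²
lcm takes max exponent of each prime: 2 · 5² · 11 · 17 · 19 · 23² · 41 · 47 = 181093389950

181093389950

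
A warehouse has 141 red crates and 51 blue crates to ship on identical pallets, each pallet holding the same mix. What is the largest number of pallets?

141 = 3 · 47
51 = 3 · 17
Common: 3 = 3

3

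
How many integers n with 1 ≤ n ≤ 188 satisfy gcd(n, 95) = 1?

143

Prime factors of 95: 5, 19. Count integers ≤ 188 divisible by none of them.
By inclusion–exclusion: 188 − ⌊188/5⌋ − ⌊188/19⌋ + ⌊188/95⌋ = 143.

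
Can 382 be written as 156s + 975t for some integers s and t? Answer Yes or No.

gcd(156, 975): 975 = 6·156 + 39; 156 = 4·39 + 0 → 39
39 does not divide 382, so a solution does not exist.

No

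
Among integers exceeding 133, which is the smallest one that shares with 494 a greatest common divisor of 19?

494 = 19·26. Any t with gcd(t, 494) = 19 is a multiple of 19, say 19s, with s coprime to 26.
Need s > 133/19, so s ≥ 8. First s ≥ 8 with gcd(s, 26) = 1 is s = 9. Thus t = 19·9 = 171.

171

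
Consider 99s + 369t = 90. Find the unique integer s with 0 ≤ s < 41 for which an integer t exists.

Reduce mod 369: 99s ≡ 90 (mod 369). With g = gcd(99, 369) = 9 dividing 90, divide through: 11s ≡ 10 (mod 41).
Since gcd(11, 41) = 1, s ≡ 10·(11)⁻¹ ≡ 27 (mod 41). Smallest non-negative: 27.

27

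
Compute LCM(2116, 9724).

2116 = 2² · 23²; 9724 = 2² · 11 · 13 · 17
max exponents: 2² · 11 · 13 · 17 · 23² = 5143996

5143996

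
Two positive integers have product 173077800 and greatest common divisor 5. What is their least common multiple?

For any two positive integers, gcd × lcm equals their product. Hence lcm = 173077800 / 5 = 34615560.

34615560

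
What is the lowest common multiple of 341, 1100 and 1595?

341 = 11 · 31; 1100 = 2² · 5² · 11; 1595 = 5 · 11 · 29
lcm takes max exponent of each prime: 2² · 5² · 11 · 29 · 31 = 988900

988900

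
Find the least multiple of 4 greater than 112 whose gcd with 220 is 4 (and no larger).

116

Multiples of 4 above 112: 4·29, 4·30, … . Need the cofactor coprime to 220/4 = 55.
Checking s = 29, 30, … the first with gcd(s, 55) = 1 is s = 29, giving 116.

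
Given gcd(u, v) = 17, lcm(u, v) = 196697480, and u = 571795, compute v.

5848

u·v = gcd·lcm = 17·196697480 = 3343857160, so v = 3343857160/571795 = 5848.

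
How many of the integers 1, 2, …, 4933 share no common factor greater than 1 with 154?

1923

154 = 2·7·11. Inclusion–exclusion on these primes:
4933 − ⌊4933/2⌋ − ⌊4933/7⌋ − ⌊4933/11⌋ + ⌊4933/14⌋ + ⌊4933/22⌋ + ⌊4933/77⌋ − ⌊4933/154⌋ = 1923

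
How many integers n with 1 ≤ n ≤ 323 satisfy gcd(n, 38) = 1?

153

Prime factors of 38: 2, 19. Count integers ≤ 323 divisible by none of them.
By inclusion–exclusion: 323 − ⌊323/2⌋ − ⌊323/19⌋ + ⌊323/38⌋ = 153.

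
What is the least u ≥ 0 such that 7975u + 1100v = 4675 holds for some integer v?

gcd(7975, 1100) = 275 (Euclid: 7975 = 7·1100 + 275; 1100 = 4·275 + 0), and 275 | 4675.
Extended Euclid: 7975·(1) + 1100·(-7) = 275. Scale by 17: u₀ = 17.
General solution u = u₀ + 4t; reducing mod 4 gives u = 1 (and v = -3).

1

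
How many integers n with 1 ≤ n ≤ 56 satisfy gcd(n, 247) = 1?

247 = 13·19. Inclusion–exclusion on these primes:
56 − ⌊56/13⌋ − ⌊56/19⌋ + ⌊56/247⌋ = 50

50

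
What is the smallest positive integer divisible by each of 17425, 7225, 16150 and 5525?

146335150

lcm(17425, 7225) = 17425·7225/gcd = 125895625/425 = 296225
lcm(296225, 16150) = 296225·16150/gcd = 4784033750/425 = 11256550
lcm(11256550, 5525) = 11256550·5525/gcd = 62192438750/425 = 146335150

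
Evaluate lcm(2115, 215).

90945

2115 = 3² · 5 · 47; 215 = 5 · 43
max exponents: 3² · 5 · 43 · 47 = 90945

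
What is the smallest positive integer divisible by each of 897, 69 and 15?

4485

897 = 3 · 13 · 23; 69 = 3 · 23; 15 = 3 · 5
lcm takes max exponent of each prime: 3 · 5 · 13 · 23 = 4485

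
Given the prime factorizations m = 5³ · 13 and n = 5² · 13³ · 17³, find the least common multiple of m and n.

1349232625

max exponent per prime: 5³ · 13³ · 17³ = 1349232625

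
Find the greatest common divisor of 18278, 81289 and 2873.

gcd(18278, 81289): 81289 = 4·18278 + 8177; 18278 = 2·8177 + 1924; 8177 = 4·1924 + 481; 1924 = 4·481 + 0 → 481
gcd(481, 2873): 2873 = 5·481 + 468; 481 = 1·468 + 13; 468 = 36·13 + 0 → 13

13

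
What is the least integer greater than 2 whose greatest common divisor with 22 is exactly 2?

4

gcd(x, 22) = 2 forces 2 | x; write x = 2s. Then gcd(2s, 2·11) = 2·gcd(s, 11), so need gcd(s, 11) = 1.
2s > 2 gives s ≥ 2. The least s ≥ 2 coprime to 11 is 2, so x = 2·2 = 4.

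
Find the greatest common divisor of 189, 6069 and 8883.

189 = 3³ · 7; 6069 = 3 · 7 · 17²; 8883 = 3³ · 7 · 47
gcd takes min exponent of each prime: 3 · 7 = 21

21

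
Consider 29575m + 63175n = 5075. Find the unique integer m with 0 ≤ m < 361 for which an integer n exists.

280

Reduce mod 63175: 29575m ≡ 5075 (mod 63175). With g = gcd(29575, 63175) = 175 dividing 5075, divide through: 169m ≡ 29 (mod 361).
Since gcd(169, 361) = 1, m ≡ 29·(169)⁻¹ ≡ 280 (mod 361). Smallest non-negative: 280.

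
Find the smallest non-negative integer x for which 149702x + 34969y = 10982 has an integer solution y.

Euclid: 149702 = 4·34969 + 9826; 34969 = 3·9826 + 5491; 9826 = 1·5491 + 4335; 5491 = 1·4335 + 1156; 4335 = 3·1156 + 867; 1156 = 1·867 + 289; 867 = 3·289 + 0 → gcd = 289; 10982 = 289·38.
Back-substitution yields 149702·(-32) + 34969·(137) = 289, so one solution is x = -32·38 = -1216, y = 137·38 = 5206.
Solutions in x differ by 34969/289 = 121; the one in [0, 121) is -1216 mod 121 = 115.

115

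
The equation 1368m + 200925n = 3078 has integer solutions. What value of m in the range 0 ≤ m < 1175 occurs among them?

296

Euclid: 200925 = 146·1368 + 1197; 1368 = 1·1197 + 171; 1197 = 7·171 + 0 → gcd = 171; 3078 = 171·18.
Back-substitution yields 1368·(147) + 200925·(-1) = 171, so one solution is m = 147·18 = 2646, n = -1·18 = -18.
Solutions in m differ by 200925/171 = 1175; the one in [0, 1175) is 2646 mod 1175 = 296.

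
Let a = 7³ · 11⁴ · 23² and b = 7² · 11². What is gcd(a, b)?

5929

min exponent per shared prime: 7² · 11² = 5929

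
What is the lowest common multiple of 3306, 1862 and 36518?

155676234

3306 = 2 · 3 · 19 · 29; 1862 = 2 · 7² · 19; 36518 = 2 · 19 · 31²
lcm takes max exponent of each prime: 2 · 3 · 7² · 19 · 29 · 31² = 155676234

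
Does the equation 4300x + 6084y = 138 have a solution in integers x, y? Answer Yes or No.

No

gcd(4300, 6084): 6084 = 1·4300 + 1784; 4300 = 2·1784 + 732; 1784 = 2·732 + 320; 732 = 2·320 + 92; 320 = 3·92 + 44; 92 = 2·44 + 4; 44 = 11·4 + 0 → 4
4 does not divide 138, so a solution does not exist.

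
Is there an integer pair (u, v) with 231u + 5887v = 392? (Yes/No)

Yes

gcd(231, 5887): 5887 = 25·231 + 112; 231 = 2·112 + 7; 112 = 16·7 + 0 → 7
7 divides 392, so a solution exists.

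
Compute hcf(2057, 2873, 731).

17

gcd(2057, 2873): 2873 = 1·2057 + 816; 2057 = 2·816 + 425; 816 = 1·425 + 391; 425 = 1·391 + 34; 391 = 11·34 + 17; 34 = 2·17 + 0 → 17
gcd(17, 731): 731 = 43·17 + 0 → 17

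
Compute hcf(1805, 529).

1

Euclid: 1805 = 3·529 + 218; 529 = 2·218 + 93; 218 = 2·93 + 32; 93 = 2·32 + 29; 32 = 1·29 + 3; 29 = 9·3 + 2; 3 = 1·2 + 1; 2 = 2·1 + 0. Last nonzero remainder: 1.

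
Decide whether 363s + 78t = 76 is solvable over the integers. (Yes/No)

No

By Bézout, 363s + 78t = 76 has integer solutions iff gcd(363, 78) | 76.
Euclid: 363 = 4·78 + 51; 78 = 1·51 + 27; 51 = 1·27 + 24; 27 = 1·24 + 3; 24 = 8·3 + 0. gcd = 3; 76 mod 3 = 1. No.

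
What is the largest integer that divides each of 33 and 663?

33 = 3 · 11
663 = 3 · 13 · 17
Common: 3 = 3

3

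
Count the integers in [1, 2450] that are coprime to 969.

1457

Prime factors of 969: 3, 17, 19. Count integers ≤ 2450 divisible by none of them.
By inclusion–exclusion: 2450 − ⌊2450/3⌋ − ⌊2450/17⌋ − ⌊2450/19⌋ + ⌊2450/51⌋ + ⌊2450/57⌋ + ⌊2450/323⌋ − ⌊2450/969⌋ = 1457.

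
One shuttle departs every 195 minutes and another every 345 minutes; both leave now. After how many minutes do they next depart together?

4485

195 = 3 · 5 · 13; 345 = 3 · 5 · 23
max exponents: 3 · 5 · 13 · 23 = 4485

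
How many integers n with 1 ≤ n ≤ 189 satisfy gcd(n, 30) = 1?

Prime factors of 30: 2, 3, 5. Count integers ≤ 189 divisible by none of them.
By inclusion–exclusion: 189 − ⌊189/2⌋ − ⌊189/3⌋ − ⌊189/5⌋ + ⌊189/6⌋ + ⌊189/10⌋ + ⌊189/15⌋ − ⌊189/30⌋ = 50.

50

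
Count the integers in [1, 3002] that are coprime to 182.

1188

182 = 2·7·13. Inclusion–exclusion on these primes:
3002 − ⌊3002/2⌋ − ⌊3002/7⌋ − ⌊3002/13⌋ + ⌊3002/14⌋ + ⌊3002/26⌋ + ⌊3002/91⌋ − ⌊3002/182⌋ = 1188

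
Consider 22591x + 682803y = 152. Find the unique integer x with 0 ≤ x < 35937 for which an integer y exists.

Reduce mod 682803: 22591x ≡ 152 (mod 682803). With g = gcd(22591, 682803) = 19 dividing 152, divide through: 1189x ≡ 8 (mod 35937).
Since gcd(1189, 35937) = 1, x ≡ 8·(1189)⁻¹ ≡ 32975 (mod 35937). Smallest non-negative: 32975.

32975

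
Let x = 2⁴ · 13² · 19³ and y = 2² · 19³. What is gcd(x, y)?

min exponent per shared prime: 2² · 19³ = 27436

27436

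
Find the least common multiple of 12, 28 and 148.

12 = 2² · 3; 28 = 2² · 7; 148 = 2² · 37
lcm takes max exponent of each prime: 2² · 3 · 7 · 37 = 3108

3108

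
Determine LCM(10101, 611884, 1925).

lcm(10101, 611884) = 10101·611884/gcd = 6180640284/91 = 67919124
lcm(67919124, 1925) = 67919124·1925/gcd = 130744313700/7 = 18677759100

18677759100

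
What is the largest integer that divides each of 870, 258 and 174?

gcd(870, 258): 870 = 3·258 + 96; 258 = 2·96 + 66; 96 = 1·66 + 30; 66 = 2·30 + 6; 30 = 5·6 + 0 → 6
gcd(6, 174): 174 = 29·6 + 0 → 6

6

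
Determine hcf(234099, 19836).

171

234099 = 3² · 19 · 37²
19836 = 2² · 3² · 19 · 29
Common: 3² · 19 = 171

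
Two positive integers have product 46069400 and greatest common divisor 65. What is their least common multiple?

gcd·lcm = product, so lcm = 46069400/65 = 708760.

708760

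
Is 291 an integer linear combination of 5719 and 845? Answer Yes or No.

By Bézout, 5719m + 845n = 291 has integer solutions iff gcd(5719, 845) | 291.
Euclid: 5719 = 6·845 + 649; 845 = 1·649 + 196; 649 = 3·196 + 61; 196 = 3·61 + 13; 61 = 4·13 + 9; 13 = 1·9 + 4; 9 = 2·4 + 1; 4 = 4·1 + 0. gcd = 1; 291 mod 1 = 0. Yes.

Yes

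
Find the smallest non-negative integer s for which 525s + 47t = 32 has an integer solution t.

4

Euclid: 525 = 11·47 + 8; 47 = 5·8 + 7; 8 = 1·7 + 1; 7 = 7·1 + 0 → gcd = 1; 32 = 1·32.
Back-substitution yields 525·(6) + 47·(-67) = 1, so one solution is s = 6·32 = 192, t = -67·32 = -2144.
Solutions in s differ by 47/1 = 47; the one in [0, 47) is 192 mod 47 = 4.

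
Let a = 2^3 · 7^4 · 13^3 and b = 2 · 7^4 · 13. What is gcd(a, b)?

62426

min exponent per shared prime: 2 · 7^4 · 13 = 62426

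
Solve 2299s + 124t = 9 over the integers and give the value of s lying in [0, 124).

39

Reduce mod 124: 2299s ≡ 9 (mod 124). With g = gcd(2299, 124) = 1 dividing 9, divide through: 2299s ≡ 9 (mod 124).
Since gcd(2299, 124) = 1, s ≡ 9·(2299)⁻¹ ≡ 39 (mod 124). Smallest non-negative: 39.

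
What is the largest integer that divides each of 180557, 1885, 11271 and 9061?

13

180557 = 13 · 17 · 19 · 43; 1885 = 5 · 13 · 29; 11271 = 3 · 13 · 17²; 9061 = 13 · 17 · 41
gcd takes min exponent of each prime: 13 = 13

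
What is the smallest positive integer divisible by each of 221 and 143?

2431

221 = 13 · 17; 143 = 11 · 13
max exponents: 11 · 13 · 17 = 2431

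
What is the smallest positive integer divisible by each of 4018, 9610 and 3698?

lcm(4018, 9610) = 4018·9610/gcd = 38612980/2 = 19306490
lcm(19306490, 3698) = 19306490·3698/gcd = 71395400020/2 = 35697700010

35697700010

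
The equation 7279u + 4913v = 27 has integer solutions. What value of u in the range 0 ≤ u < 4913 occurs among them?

gcd(7279, 4913) = 1 (Euclid: 7279 = 1·4913 + 2366; 4913 = 2·2366 + 181; 2366 = 13·181 + 13; 181 = 13·13 + 12; 13 = 1·12 + 1; 12 = 12·1 + 0), and 1 | 27.
Extended Euclid: 7279·(380) + 4913·(-563) = 1. Scale by 27: u₀ = 10260.
General solution u = u₀ + 4913t; reducing mod 4913 gives u = 434 (and v = -643).

434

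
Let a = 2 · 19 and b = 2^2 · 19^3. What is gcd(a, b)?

38

min exponent per shared prime: 2 · 19 = 38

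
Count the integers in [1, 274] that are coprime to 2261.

209

Prime factors of 2261: 7, 17, 19. Count integers ≤ 274 divisible by none of them.
By inclusion–exclusion: 274 − ⌊274/7⌋ − ⌊274/17⌋ − ⌊274/19⌋ + ⌊274/119⌋ + ⌊274/133⌋ + ⌊274/323⌋ − ⌊274/2261⌋ = 209.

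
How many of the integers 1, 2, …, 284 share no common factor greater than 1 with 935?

196

Prime factors of 935: 5, 11, 17. Count integers ≤ 284 divisible by none of them.
By inclusion–exclusion: 284 − ⌊284/5⌋ − ⌊284/11⌋ − ⌊284/17⌋ + ⌊284/55⌋ + ⌊284/85⌋ + ⌊284/187⌋ − ⌊284/935⌋ = 196.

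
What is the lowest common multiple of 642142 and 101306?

642142 = 2 · 41² · 191; 101306 = 2 · 37³
max exponents: 2 · 37³ · 41² · 191 = 32526418726

32526418726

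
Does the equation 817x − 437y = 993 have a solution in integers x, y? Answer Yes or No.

No

By Bézout, 817x − 437y = 993 has integer solutions iff gcd(817, 437) | 993.
Euclid: 817 = 1·437 + 380; 437 = 1·380 + 57; 380 = 6·57 + 38; 57 = 1·38 + 19; 38 = 2·19 + 0. gcd = 19; 993 mod 19 = 5. No.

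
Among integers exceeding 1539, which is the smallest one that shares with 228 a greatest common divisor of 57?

Multiples of 57 above 1539: 57·28, 57·29, … . Need the cofactor coprime to 228/57 = 4.
Checking s = 28, 29, … the first with gcd(s, 4) = 1 is s = 29, giving 1653.

1653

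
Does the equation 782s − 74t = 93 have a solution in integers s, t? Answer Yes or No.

No

By Bézout, 782s − 74t = 93 has integer solutions iff gcd(782, 74) | 93.
Euclid: 782 = 10·74 + 42; 74 = 1·42 + 32; 42 = 1·32 + 10; 32 = 3·10 + 2; 10 = 5·2 + 0. gcd = 2; 93 mod 2 = 1. No.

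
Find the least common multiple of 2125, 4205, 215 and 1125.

691617375

2125 = 5³ · 17; 4205 = 5 · 29²; 215 = 5 · 43; 1125 = 3² · 5³
lcm takes max exponent of each prime: 3² · 5³ · 17 · 29² · 43 = 691617375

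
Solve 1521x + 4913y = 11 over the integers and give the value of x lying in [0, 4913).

Euclid: 4913 = 3·1521 + 350; 1521 = 4·350 + 121; 350 = 2·121 + 108; 121 = 1·108 + 13; 108 = 8·13 + 4; 13 = 3·4 + 1; 4 = 4·1 + 0 → gcd = 1; 11 = 1·11.
Back-substitution yields 1521·(1137) + 4913·(-352) = 1, so one solution is x = 1137·11 = 12507, y = -352·11 = -3872.
Solutions in x differ by 4913/1 = 4913; the one in [0, 4913) is 12507 mod 4913 = 2681.

2681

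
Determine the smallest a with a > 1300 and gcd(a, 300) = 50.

1450

Multiples of 50 above 1300: 50·27, 50·28, … . Need the cofactor coprime to 300/50 = 6.
Checking s = 27, 28, … the first with gcd(s, 6) = 1 is s = 29, giving 1450.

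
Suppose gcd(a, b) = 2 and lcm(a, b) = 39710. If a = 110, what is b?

722

a·b = gcd·lcm = 2·39710 = 79420, so b = 79420/110 = 722.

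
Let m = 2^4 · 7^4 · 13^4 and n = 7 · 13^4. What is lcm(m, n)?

max exponent per prime: 2^4 · 7^4 · 13^4 = 1097199376

1097199376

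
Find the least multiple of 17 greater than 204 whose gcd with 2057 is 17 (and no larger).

221

Multiples of 17 above 204: 17·13, 17·14, … . Need the cofactor coprime to 2057/17 = 121.
Checking s = 13, 14, … the first with gcd(s, 121) = 1 is s = 13, giving 221.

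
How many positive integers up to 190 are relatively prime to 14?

81

Prime factors of 14: 2, 7. Count integers ≤ 190 divisible by none of them.
By inclusion–exclusion: 190 − ⌊190/2⌋ − ⌊190/7⌋ + ⌊190/14⌋ = 81.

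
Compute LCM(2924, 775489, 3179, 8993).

1199523283244

2924 = 2² · 17 · 43; 775489 = 11² · 13 · 17 · 29; 3179 = 11 · 17²; 8993 = 17 · 23²
lcm takes max exponent of each prime: 2² · 11² · 13 · 17² · 23² · 29 · 43 = 1199523283244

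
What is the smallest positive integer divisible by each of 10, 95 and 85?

3230

lcm(10, 95) = 10·95/gcd = 950/5 = 190
lcm(190, 85) = 190·85/gcd = 16150/5 = 3230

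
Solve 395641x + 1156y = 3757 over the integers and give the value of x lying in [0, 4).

1

Euclid: 395641 = 342·1156 + 289; 1156 = 4·289 + 0 → gcd = 289; 3757 = 289·13.
Back-substitution yields 395641·(1) + 1156·(-342) = 289, so one solution is x = 1·13 = 13, y = -342·13 = -4446.
Solutions in x differ by 1156/289 = 4; the one in [0, 4) is 13 mod 4 = 1.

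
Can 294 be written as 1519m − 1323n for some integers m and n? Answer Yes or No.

Yes

By Bézout, 1519m − 1323n = 294 has integer solutions iff gcd(1519, 1323) | 294.
Euclid: 1519 = 1·1323 + 196; 1323 = 6·196 + 147; 196 = 1·147 + 49; 147 = 3·49 + 0. gcd = 49; 294 mod 49 = 0. Yes.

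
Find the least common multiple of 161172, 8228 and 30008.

169875288

161172 = 2² · 3² · 11² · 37; 8228 = 2² · 11² · 17; 30008 = 2³ · 11² · 31
lcm takes max exponent of each prime: 2³ · 3² · 11² · 17 · 31 · 37 = 169875288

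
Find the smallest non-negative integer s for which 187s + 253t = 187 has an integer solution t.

1

gcd(187, 253) = 11 (Euclid: 253 = 1·187 + 66; 187 = 2·66 + 55; 66 = 1·55 + 11; 55 = 5·11 + 0), and 11 | 187.
Extended Euclid: 187·(-4) + 253·(3) = 11. Scale by 17: s₀ = -68.
General solution s = s₀ + 23k; reducing mod 23 gives s = 1 (and t = 0).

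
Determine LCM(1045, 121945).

gcd first: 121945 = 116·1045 + 725; 1045 = 1·725 + 320; 725 = 2·320 + 85; 320 = 3·85 + 65; 85 = 1·65 + 20; 65 = 3·20 + 5; 20 = 4·5 + 0 → gcd = 5
lcm = 1045·121945/gcd = 127432525/5 = 25486505

25486505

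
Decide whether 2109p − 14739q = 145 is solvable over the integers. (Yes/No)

gcd(2109, 14739): 14739 = 6·2109 + 2085; 2109 = 1·2085 + 24; 2085 = 86·24 + 21; 24 = 1·21 + 3; 21 = 7·3 + 0 → 3
3 does not divide 145, so a solution does not exist.

No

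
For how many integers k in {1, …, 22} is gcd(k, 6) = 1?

7

6 = 2·3. Inclusion–exclusion on these primes:
22 − ⌊22/2⌋ − ⌊22/3⌋ + ⌊22/6⌋ = 7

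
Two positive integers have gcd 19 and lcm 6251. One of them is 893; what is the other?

Using mn = gcd(m,n)·lcm(m,n) = 19·6251 = 118769, we get n = 118769/893 = 133.

133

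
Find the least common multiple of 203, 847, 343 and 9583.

1647710603

203 = 7 · 29; 847 = 7 · 11²; 343 = 7³; 9583 = 7 · 37²
lcm takes max exponent of each prime: 7³ · 11² · 29 · 37² = 1647710603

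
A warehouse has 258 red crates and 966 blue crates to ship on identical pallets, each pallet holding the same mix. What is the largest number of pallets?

Euclid: 966 = 3·258 + 192; 258 = 1·192 + 66; 192 = 2·66 + 60; 66 = 1·60 + 6; 60 = 10·6 + 0. Last nonzero remainder: 6.

6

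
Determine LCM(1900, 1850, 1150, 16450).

1900 = 2² · 5² · 19; 1850 = 2 · 5² · 37; 1150 = 2 · 5² · 23; 16450 = 2 · 5² · 7 · 47
lcm takes max exponent of each prime: 2² · 5² · 7 · 19 · 23 · 37 · 47 = 531960100

531960100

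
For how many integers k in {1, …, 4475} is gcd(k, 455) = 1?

455 = 5·7·13. Inclusion–exclusion on these primes:
4475 − ⌊4475/5⌋ − ⌊4475/7⌋ − ⌊4475/13⌋ + ⌊4475/35⌋ + ⌊4475/65⌋ + ⌊4475/91⌋ − ⌊4475/455⌋ = 2832

2832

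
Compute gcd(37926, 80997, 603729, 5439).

147

gcd(37926, 80997): 80997 = 2·37926 + 5145; 37926 = 7·5145 + 1911; 5145 = 2·1911 + 1323; 1911 = 1·1323 + 588; 1323 = 2·588 + 147; 588 = 4·147 + 0 → 147
gcd(147, 603729): 603729 = 4107·147 + 0 → 147
gcd(147, 5439): 5439 = 37·147 + 0 → 147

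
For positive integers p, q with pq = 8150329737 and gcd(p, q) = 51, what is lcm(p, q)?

159810387

gcd·lcm = product, so lcm = 8150329737/51 = 159810387.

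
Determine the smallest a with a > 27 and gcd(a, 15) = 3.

33

Multiples of 3 above 27: 3·10, 3·11, … . Need the cofactor coprime to 15/3 = 5.
Checking s = 10, 11, … the first with gcd(s, 5) = 1 is s = 11, giving 33.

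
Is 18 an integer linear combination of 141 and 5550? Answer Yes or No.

Yes

By Bézout, 141u − 5550v = 18 has integer solutions iff gcd(141, 5550) | 18.
Euclid: 5550 = 39·141 + 51; 141 = 2·51 + 39; 51 = 1·39 + 12; 39 = 3·12 + 3; 12 = 4·3 + 0. gcd = 3; 18 mod 3 = 0. Yes.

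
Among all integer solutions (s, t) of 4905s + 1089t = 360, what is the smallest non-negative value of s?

Reduce mod 1089: 4905s ≡ 360 (mod 1089). With g = gcd(4905, 1089) = 9 dividing 360, divide through: 545s ≡ 40 (mod 121).
Since gcd(545, 121) = 1, s ≡ 40·(545)⁻¹ ≡ 80 (mod 121). Smallest non-negative: 80.

80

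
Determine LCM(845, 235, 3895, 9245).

57204334265

845 = 5 · 13²; 235 = 5 · 47; 3895 = 5 · 19 · 41; 9245 = 5 · 43²
lcm takes max exponent of each prime: 5 · 13² · 19 · 41 · 43² · 47 = 57204334265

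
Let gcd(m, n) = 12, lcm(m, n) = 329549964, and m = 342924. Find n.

Using mn = gcd(m,n)·lcm(m,n) = 12·329549964 = 3954599568, we get n = 3954599568/342924 = 11532.

11532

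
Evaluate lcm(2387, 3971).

gcd first: 3971 = 1·2387 + 1584; 2387 = 1·1584 + 803; 1584 = 1·803 + 781; 803 = 1·781 + 22; 781 = 35·22 + 11; 22 = 2·11 + 0 → gcd = 11
lcm = 2387·3971/gcd = 9478777/11 = 861707

861707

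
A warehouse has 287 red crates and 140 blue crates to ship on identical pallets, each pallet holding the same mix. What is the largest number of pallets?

7

287 = 7 · 41
140 = 2² · 5 · 7
Common: 7 = 7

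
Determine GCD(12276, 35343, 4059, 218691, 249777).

gcd(12276, 35343): 35343 = 2·12276 + 10791; 12276 = 1·10791 + 1485; 10791 = 7·1485 + 396; 1485 = 3·396 + 297; 396 = 1·297 + 99; 297 = 3·99 + 0 → 99
gcd(99, 4059): 4059 = 41·99 + 0 → 99
gcd(99, 218691): 218691 = 2209·99 + 0 → 99
gcd(99, 249777): 249777 = 2523·99 + 0 → 99

99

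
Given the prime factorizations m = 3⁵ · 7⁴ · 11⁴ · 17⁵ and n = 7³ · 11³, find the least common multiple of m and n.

12128686794438291

max exponent per prime: 3⁵ · 7⁴ · 11⁴ · 17⁵ = 12128686794438291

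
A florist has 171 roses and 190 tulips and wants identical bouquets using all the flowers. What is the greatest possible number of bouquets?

19

171 = 3² · 19
190 = 2 · 5 · 19
Common: 19 = 19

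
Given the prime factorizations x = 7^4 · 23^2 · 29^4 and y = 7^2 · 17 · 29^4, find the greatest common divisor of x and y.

min exponent per shared prime: 7^2 · 29^4 = 34656769

34656769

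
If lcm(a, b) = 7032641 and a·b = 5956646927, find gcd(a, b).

847

gcd·lcm = product, so gcd = 5956646927/7032641 = 847.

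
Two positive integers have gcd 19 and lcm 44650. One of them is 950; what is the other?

893

u·v = gcd·lcm = 19·44650 = 848350, so v = 848350/950 = 893.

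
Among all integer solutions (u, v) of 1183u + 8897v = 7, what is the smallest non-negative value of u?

361

Euclid: 8897 = 7·1183 + 616; 1183 = 1·616 + 567; 616 = 1·567 + 49; 567 = 11·49 + 28; 49 = 1·28 + 21; 28 = 1·21 + 7; 21 = 3·7 + 0 → gcd = 7; 7 = 7·1.
Back-substitution yields 1183·(361) + 8897·(-48) = 7, so one solution is u = 361·1 = 361, v = -48·1 = -48.
Solutions in u differ by 8897/7 = 1271; the one in [0, 1271) is 361 mod 1271 = 361.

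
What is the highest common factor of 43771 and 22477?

43771 = 7 · 13² · 37
22477 = 7 · 13² · 19
Common: 7 · 13² = 1183

1183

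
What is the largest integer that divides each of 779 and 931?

779 = 19 · 41
931 = 7² · 19
Common: 19 = 19

19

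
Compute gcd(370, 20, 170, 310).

10

gcd(370, 20): 370 = 18·20 + 10; 20 = 2·10 + 0 → 10
gcd(10, 170): 170 = 17·10 + 0 → 10
gcd(10, 310): 310 = 31·10 + 0 → 10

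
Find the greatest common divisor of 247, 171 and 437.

19

247 = 13 · 19; 171 = 3² · 19; 437 = 19 · 23
gcd takes min exponent of each prime: 19 = 19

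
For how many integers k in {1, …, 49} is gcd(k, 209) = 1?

43

209 = 11·19. Inclusion–exclusion on these primes:
49 − ⌊49/11⌋ − ⌊49/19⌋ + ⌊49/209⌋ = 43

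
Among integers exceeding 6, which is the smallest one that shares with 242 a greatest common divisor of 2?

Multiples of 2 above 6: 2·4, 2·5, … . Need the cofactor coprime to 242/2 = 121.
Checking s = 4, 5, … the first with gcd(s, 121) = 1 is s = 4, giving 8.

8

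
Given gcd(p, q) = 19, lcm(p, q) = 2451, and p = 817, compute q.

p·q = gcd·lcm = 19·2451 = 46569, so q = 46569/817 = 57.

57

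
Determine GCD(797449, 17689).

797449 = 19² · 47²
17689 = 7² · 19²
Common: 19² = 361

361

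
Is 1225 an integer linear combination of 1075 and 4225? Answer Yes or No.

Yes

gcd(1075, 4225): 4225 = 3·1075 + 1000; 1075 = 1·1000 + 75; 1000 = 13·75 + 25; 75 = 3·25 + 0 → 25
25 divides 1225, so a solution exists.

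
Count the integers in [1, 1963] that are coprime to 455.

1243

455 = 5·7·13. Inclusion–exclusion on these primes:
1963 − ⌊1963/5⌋ − ⌊1963/7⌋ − ⌊1963/13⌋ + ⌊1963/35⌋ + ⌊1963/65⌋ + ⌊1963/91⌋ − ⌊1963/455⌋ = 1243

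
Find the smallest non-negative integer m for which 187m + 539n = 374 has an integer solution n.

gcd(187, 539) = 11 (Euclid: 539 = 2·187 + 165; 187 = 1·165 + 22; 165 = 7·22 + 11; 22 = 2·11 + 0), and 11 | 374.
Extended Euclid: 187·(-23) + 539·(8) = 11. Scale by 34: m₀ = -782.
General solution m = m₀ + 49t; reducing mod 49 gives m = 2 (and n = 0).

2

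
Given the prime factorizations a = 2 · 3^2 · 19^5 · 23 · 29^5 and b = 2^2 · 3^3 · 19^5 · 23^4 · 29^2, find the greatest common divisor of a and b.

862113293226

min exponent per shared prime: 2 · 3^2 · 19^5 · 23 · 29^2 = 862113293226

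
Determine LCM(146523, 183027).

gcd first: 183027 = 1·146523 + 36504; 146523 = 4·36504 + 507; 36504 = 72·507 + 0 → gcd = 507
lcm = 146523·183027/gcd = 26817665121/507 = 52894803

52894803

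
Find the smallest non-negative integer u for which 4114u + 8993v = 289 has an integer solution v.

gcd(4114, 8993) = 17 (Euclid: 8993 = 2·4114 + 765; 4114 = 5·765 + 289; 765 = 2·289 + 187; 289 = 1·187 + 102; 187 = 1·102 + 85; 102 = 1·85 + 17; 85 = 5·17 + 0), and 17 | 289.
Extended Euclid: 4114·(94) + 8993·(-43) = 17. Scale by 17: u₀ = 1598.
General solution u = u₀ + 529t; reducing mod 529 gives u = 11 (and v = -5).

11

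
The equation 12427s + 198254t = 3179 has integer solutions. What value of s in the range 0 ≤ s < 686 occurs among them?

gcd(12427, 198254) = 289 (Euclid: 198254 = 15·12427 + 11849; 12427 = 1·11849 + 578; 11849 = 20·578 + 289; 578 = 2·289 + 0), and 289 | 3179.
Extended Euclid: 12427·(-335) + 198254·(21) = 289. Scale by 11: s₀ = -3685.
General solution s = s₀ + 686k; reducing mod 686 gives s = 431 (and t = -27).

431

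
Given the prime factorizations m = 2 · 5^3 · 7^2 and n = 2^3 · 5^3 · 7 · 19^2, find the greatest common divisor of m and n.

1750

min exponent per shared prime: 2 · 5^3 · 7 = 1750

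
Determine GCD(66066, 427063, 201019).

91

gcd(66066, 427063): 427063 = 6·66066 + 30667; 66066 = 2·30667 + 4732; 30667 = 6·4732 + 2275; 4732 = 2·2275 + 182; 2275 = 12·182 + 91; 182 = 2·91 + 0 → 91
gcd(91, 201019): 201019 = 2209·91 + 0 → 91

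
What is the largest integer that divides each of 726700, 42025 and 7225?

25

726700 = 2² · 5² · 13² · 43; 42025 = 5² · 41²; 7225 = 5² · 17²
gcd takes min exponent of each prime: 5² = 25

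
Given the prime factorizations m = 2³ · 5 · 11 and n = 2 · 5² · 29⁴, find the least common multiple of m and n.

max exponent per prime: 2³ · 5² · 11 · 29⁴ = 1556018200

1556018200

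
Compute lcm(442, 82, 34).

18122

442 = 2 · 13 · 17; 82 = 2 · 41; 34 = 2 · 17
lcm takes max exponent of each prime: 2 · 13 · 17 · 41 = 18122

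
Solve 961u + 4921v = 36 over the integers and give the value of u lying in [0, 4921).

Euclid: 4921 = 5·961 + 116; 961 = 8·116 + 33; 116 = 3·33 + 17; 33 = 1·17 + 16; 17 = 1·16 + 1; 16 = 16·1 + 0 → gcd = 1; 36 = 1·36.
Back-substitution yields 961·(-297) + 4921·(58) = 1, so one solution is u = -297·36 = -10692, v = 58·36 = 2088.
Solutions in u differ by 4921/1 = 4921; the one in [0, 4921) is -10692 mod 4921 = 4071.

4071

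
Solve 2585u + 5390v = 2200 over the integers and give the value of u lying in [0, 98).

78

Euclid: 5390 = 2·2585 + 220; 2585 = 11·220 + 165; 220 = 1·165 + 55; 165 = 3·55 + 0 → gcd = 55; 2200 = 55·40.
Back-substitution yields 2585·(-25) + 5390·(12) = 55, so one solution is u = -25·40 = -1000, v = 12·40 = 480.
Solutions in u differ by 5390/55 = 98; the one in [0, 98) is -1000 mod 98 = 78.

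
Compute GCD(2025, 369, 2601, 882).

gcd(2025, 369): 2025 = 5·369 + 180; 369 = 2·180 + 9; 180 = 20·9 + 0 → 9
gcd(9, 2601): 2601 = 289·9 + 0 → 9
gcd(9, 882): 882 = 98·9 + 0 → 9

9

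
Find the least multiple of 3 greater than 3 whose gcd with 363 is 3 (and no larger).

6

Multiples of 3 above 3: 3·2, 3·3, … . Need the cofactor coprime to 363/3 = 121.
Checking s = 2, 3, … the first with gcd(s, 121) = 1 is s = 2, giving 6.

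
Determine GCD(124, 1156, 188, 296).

4

gcd(124, 1156): 1156 = 9·124 + 40; 124 = 3·40 + 4; 40 = 10·4 + 0 → 4
gcd(4, 188): 188 = 47·4 + 0 → 4
gcd(4, 296): 296 = 74·4 + 0 → 4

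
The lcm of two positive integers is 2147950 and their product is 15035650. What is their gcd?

gcd·lcm = product, so gcd = 15035650/2147950 = 7.

7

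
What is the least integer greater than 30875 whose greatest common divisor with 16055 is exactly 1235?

33345

16055 = 1235·13. Any x with gcd(x, 16055) = 1235 is a multiple of 1235, say 1235s, with s coprime to 13.
Need s > 30875/1235, so s ≥ 26. First s ≥ 26 with gcd(s, 13) = 1 is s = 27. Thus x = 1235·27 = 33345.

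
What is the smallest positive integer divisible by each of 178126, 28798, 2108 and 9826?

lcm(178126, 28798) = 178126·28798/gcd = 5129672548/34 = 150872722
lcm(150872722, 2108) = 150872722·2108/gcd = 318039697976/1054 = 301745444
lcm(301745444, 9826) = 301745444·9826/gcd = 2964950732744/34 = 87204433316

87204433316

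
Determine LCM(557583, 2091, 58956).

26427203868

557583 = 3 · 13 · 17 · 29²; 2091 = 3 · 17 · 41; 58956 = 2² · 3 · 17³
lcm takes max exponent of each prime: 2² · 3 · 13 · 17³ · 29² · 41 = 26427203868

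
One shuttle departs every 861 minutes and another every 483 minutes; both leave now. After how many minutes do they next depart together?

19803

861 = 3 · 7 · 41; 483 = 3 · 7 · 23
max exponents: 3 · 7 · 23 · 41 = 19803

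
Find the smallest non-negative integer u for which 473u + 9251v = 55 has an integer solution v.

802

Euclid: 9251 = 19·473 + 264; 473 = 1·264 + 209; 264 = 1·209 + 55; 209 = 3·55 + 44; 55 = 1·44 + 11; 44 = 4·11 + 0 → gcd = 11; 55 = 11·5.
Back-substitution yields 473·(-176) + 9251·(9) = 11, so one solution is u = -176·5 = -880, v = 9·5 = 45.
Solutions in u differ by 9251/11 = 841; the one in [0, 841) is -880 mod 841 = 802.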